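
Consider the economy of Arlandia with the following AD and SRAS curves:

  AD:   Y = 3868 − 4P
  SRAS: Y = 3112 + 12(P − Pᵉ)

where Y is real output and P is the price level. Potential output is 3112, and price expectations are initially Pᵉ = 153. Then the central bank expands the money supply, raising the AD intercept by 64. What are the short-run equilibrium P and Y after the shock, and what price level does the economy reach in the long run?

AD shifts right: new AD is Y = 3932 − 4P. With Pᵉ = 153, SRAS is Y = 1276 + 12P.
Short run: 3932 − 4P = 1276 + 12P gives 2656 = 16P, so P = 166 and Y = 3932 − 4·166 = 3268.
Y = 3268 is above potential 3112; expectations adjust and SRAS shifts left until Y = 3112.
Long run: on the new AD curve, 3112 = 3932 − 4P gives P = 205.

Short run: P = 166, Y = 3268. Long run: P = 205.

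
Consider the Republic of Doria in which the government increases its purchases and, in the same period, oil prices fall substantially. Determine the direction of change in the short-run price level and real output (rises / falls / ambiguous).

Price level: ambiguous; output: rises

The first event is a positive demand shock: AD shifts right, which by itself pushes P up and Y up.
The second is a favourable supply shock: SRAS shifts right, which by itself pushes P down and Y up.
The two shocks push P in opposite directions, so the effect on P is ambiguous. Both shocks push Y up, so Y rises.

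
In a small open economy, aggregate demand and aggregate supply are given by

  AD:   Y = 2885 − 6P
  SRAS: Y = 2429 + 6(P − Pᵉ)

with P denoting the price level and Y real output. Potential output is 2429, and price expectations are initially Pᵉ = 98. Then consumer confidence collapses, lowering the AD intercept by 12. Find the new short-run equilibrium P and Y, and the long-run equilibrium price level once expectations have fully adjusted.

Short run: P = 86, Y = 2357. Long run: P = 74.

AD shifts left: new AD is Y = 2873 − 6P. With Pᵉ = 98, SRAS is Y = 1841 + 6P.
Short run: 2873 − 6P = 1841 + 6P gives 1032 = 12P, so P = 86 and Y = 2873 − 6·86 = 2357.
Y = 2357 is below potential 2429; expectations adjust and SRAS shifts right until Y = 2429.
Long run: on the new AD curve, 2429 = 2873 − 6P gives P = 74.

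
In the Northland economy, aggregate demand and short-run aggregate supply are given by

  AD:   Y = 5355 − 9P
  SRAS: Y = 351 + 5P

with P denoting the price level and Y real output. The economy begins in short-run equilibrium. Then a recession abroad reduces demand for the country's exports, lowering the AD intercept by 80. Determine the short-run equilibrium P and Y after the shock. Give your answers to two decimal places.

P = 351.71, Y = 2109.57

This is a negative demand shock: AD shifts left.
New AD: Y = 5275 − 9P.
Set AD = SRAS: 5275 − 9P = 351 + 5P, so 4924 = 14P and P = 351.71.
Substituting into AD, Y = 2109.57.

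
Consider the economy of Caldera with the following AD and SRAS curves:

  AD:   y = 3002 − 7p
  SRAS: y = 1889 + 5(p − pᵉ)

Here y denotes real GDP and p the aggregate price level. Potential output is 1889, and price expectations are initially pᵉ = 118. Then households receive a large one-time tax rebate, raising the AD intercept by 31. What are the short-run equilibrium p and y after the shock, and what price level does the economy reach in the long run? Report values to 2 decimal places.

AD shifts right: new AD is y = 3033 − 7p. With pᵉ = 118, SRAS is y = 1299 + 5p.
Short run: 3033 − 7p = 1299 + 5p gives 1734 = 12p, so p = 144.50 and y = 3033 − 7p = 2021.50.
y = 2021.50 is above potential 1889; expectations adjust and SRAS shifts left until y = 1889.
Long run: on the new AD curve, 1889 = 3033 − 7p gives p = 163.43.

Short run: p = 144.50, y = 2021.50. Long run: p = 163.43.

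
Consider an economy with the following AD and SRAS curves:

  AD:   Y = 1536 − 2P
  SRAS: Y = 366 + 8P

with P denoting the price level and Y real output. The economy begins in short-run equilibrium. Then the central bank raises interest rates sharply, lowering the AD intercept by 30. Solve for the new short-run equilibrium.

This is a negative demand shock: AD shifts left.
New AD: Y = 1506 − 2P.
Set AD = SRAS: 1506 − 2P = 366 + 8P, so 1140 = 10P and P = 114.
Y = 1506 − 2·114 = 1278.

P = 114, Y = 1278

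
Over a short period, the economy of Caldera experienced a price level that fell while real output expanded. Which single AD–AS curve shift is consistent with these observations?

P fell and Y rose. An AD shift moves P and Y in the same direction; an SRAS shift moves them in opposite directions.
Here P and Y moved in opposite directions, so the SRAS curve shifted.
Since Y rose, SRAS shifted right.

SRAS shifted right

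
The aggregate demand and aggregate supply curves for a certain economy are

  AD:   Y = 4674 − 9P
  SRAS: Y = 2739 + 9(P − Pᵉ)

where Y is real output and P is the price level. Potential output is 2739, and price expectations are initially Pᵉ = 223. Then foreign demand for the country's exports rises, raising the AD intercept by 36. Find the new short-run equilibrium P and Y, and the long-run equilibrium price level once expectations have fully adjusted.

AD shifts right: new AD is Y = 4710 − 9P. With Pᵉ = 223, SRAS is Y = 732 + 9P.
Short run: 4710 − 9P = 732 + 9P gives 3978 = 18P, so P = 221 and Y = 4710 − 9·221 = 2721.
Y = 2721 is below potential 2739; expectations adjust and SRAS shifts right until Y = 2739.
Long run: on the new AD curve, 2739 = 4710 − 9P gives P = 219.

Short run: P = 221, Y = 2721. Long run: P = 219.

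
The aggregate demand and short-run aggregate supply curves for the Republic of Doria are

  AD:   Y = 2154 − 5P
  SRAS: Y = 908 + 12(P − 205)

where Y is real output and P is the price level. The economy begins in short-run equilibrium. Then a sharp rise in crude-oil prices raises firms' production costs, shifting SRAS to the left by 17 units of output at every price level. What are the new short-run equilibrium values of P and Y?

This is a negative supply shock: SRAS shifts left.
New SRAS: Y = 12P − 1569.
Set AD = SRAS: 2154 − 5P = 12P − 1569, so 3723 = 17P and P = 219.
Y = 2154 − 5·219 = 1059.

P = 219, Y = 1059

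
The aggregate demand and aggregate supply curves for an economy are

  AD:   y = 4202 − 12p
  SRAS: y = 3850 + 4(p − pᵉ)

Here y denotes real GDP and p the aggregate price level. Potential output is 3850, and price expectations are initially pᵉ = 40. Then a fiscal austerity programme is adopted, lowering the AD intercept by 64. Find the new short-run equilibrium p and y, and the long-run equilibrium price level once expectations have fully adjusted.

AD shifts left: new AD is y = 4138 − 12p. With pᵉ = 40, SRAS is y = 3690 + 4p.
Short run: 4138 − 12p = 3690 + 4p gives 448 = 16p, so p = 28 and y = 4138 − 12·28 = 3802.
y = 3802 is below potential 3850; expectations adjust and SRAS shifts right until y = 3850.
Long run: on the new AD curve, 3850 = 4138 − 12p gives p = 24.

Short run: p = 28, y = 3802. Long run: p = 24.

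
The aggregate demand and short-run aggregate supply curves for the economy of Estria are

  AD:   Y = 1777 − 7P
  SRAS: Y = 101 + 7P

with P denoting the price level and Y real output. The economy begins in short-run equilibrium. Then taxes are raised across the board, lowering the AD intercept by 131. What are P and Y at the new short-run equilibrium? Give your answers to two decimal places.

P = 110.36, Y = 873.50

This is a negative demand shock: AD shifts left.
New AD: Y = 1646 − 7P.
Set AD = SRAS: 1646 − 7P = 101 + 7P, so 1545 = 14P and P = 110.36.
Substituting into AD, Y = 873.50.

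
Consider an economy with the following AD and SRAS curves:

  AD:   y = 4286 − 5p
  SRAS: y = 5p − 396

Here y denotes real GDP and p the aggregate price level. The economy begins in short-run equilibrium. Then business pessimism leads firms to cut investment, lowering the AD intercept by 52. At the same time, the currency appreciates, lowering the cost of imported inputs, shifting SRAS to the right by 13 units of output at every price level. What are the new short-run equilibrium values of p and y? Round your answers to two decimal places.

After both shocks: AD is y = 4234 − 5p and SRAS is y = 5p − 383.
Setting them equal: 4617 = 10p, so p = 461.70.
Substituting into AD, y = 1925.50.

p = 461.70, y = 1925.50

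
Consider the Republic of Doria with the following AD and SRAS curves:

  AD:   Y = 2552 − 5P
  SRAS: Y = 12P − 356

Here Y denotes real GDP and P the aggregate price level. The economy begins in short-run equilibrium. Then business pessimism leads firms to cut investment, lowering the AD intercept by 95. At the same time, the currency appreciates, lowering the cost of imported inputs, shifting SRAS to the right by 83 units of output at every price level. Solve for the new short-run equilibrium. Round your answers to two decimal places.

P = 160.59, Y = 1654.06

After both shocks: AD is Y = 2457 − 5P and SRAS is Y = 12P − 273.
Setting them equal: 2730 = 17P, so P = 160.59.
Substituting into AD, Y = 1654.06.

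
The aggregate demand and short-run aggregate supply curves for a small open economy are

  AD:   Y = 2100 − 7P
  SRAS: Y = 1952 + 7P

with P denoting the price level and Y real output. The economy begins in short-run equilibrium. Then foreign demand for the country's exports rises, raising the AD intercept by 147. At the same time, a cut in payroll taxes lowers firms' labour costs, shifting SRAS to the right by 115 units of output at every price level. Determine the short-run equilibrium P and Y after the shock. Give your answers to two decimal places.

P = 12.86, Y = 2157.00

After both shocks: AD is Y = 2247 − 7P and SRAS is Y = 2067 + 7P.
Setting them equal: 180 = 14P, so P = 12.86.
Substituting into AD, Y = 2157.00.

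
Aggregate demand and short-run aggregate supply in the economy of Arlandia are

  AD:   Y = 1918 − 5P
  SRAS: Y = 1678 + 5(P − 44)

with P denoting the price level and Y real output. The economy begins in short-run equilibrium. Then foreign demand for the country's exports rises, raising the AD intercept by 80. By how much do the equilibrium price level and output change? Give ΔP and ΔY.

ΔP = +8, ΔY = +40

This is a positive demand shock: AD shifts right.
New AD: Y = 1998 − 5P.
SRAS can be written Y = 1458 + 5P.
Set AD = SRAS: 1998 − 5P = 1458 + 5P, so 540 = 10P and P = 54.
Y = 1998 − 5·54 = 1728.
Initially P = 46, Y = 1688, so ΔP = +8 and ΔY = +40.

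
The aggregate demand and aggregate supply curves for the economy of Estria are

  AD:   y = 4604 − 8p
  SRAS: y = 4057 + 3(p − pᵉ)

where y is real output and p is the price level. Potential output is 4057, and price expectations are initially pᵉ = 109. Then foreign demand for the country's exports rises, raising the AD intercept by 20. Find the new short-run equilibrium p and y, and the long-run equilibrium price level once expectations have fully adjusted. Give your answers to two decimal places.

Short run: p = 81.27, y = 3973.82. Long run: p = 70.88.

AD shifts right: new AD is y = 4624 − 8p. With pᵉ = 109, SRAS is y = 3730 + 3p.
Short run: 4624 − 8p = 3730 + 3p gives 894 = 11p, so p = 81.27 and y = 4624 − 8p = 3973.82.
y = 3973.82 is below potential 4057; expectations adjust and SRAS shifts right until y = 4057.
Long run: on the new AD curve, 4057 = 4624 − 8p gives p = 70.88.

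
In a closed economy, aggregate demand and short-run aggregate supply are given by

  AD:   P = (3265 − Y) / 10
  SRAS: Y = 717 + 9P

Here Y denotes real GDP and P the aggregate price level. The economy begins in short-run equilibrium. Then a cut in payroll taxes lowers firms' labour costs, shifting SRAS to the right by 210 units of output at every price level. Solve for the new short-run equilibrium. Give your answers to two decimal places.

P = 123.05, Y = 2034.47

This is a positive supply shock: SRAS shifts right.
New SRAS: Y = 927 + 9P.
Set AD = SRAS: 3265 − 10P = 927 + 9P, so 2338 = 19P and P = 123.05.
Substituting into AD, Y = 2034.47.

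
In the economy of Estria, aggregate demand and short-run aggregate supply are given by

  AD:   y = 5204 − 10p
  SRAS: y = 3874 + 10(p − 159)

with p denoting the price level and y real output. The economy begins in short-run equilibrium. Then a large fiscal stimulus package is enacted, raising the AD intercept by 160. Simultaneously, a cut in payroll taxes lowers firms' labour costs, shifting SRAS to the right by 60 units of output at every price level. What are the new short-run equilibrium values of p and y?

After both shocks: AD is y = 5364 − 10p and SRAS is y = 2344 + 10p.
Setting them equal: 3020 = 20p, so p = 151.
y = 5364 − 10·151 = 3854.

p = 151, y = 3854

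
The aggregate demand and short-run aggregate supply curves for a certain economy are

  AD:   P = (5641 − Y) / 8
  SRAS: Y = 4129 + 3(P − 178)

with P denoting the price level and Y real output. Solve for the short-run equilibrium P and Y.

P = 186, Y = 4153

Write SRAS as Y = 4129 + 3P − 534 = 3595 + 3P.
Rearrange AD to Y = 5641 − 8P.
Set AD = SRAS: 5641 − 8P = 3595 + 3P, so 2046 = 11P and P = 186.
Then Y = 5641 − 8·186 = 4153.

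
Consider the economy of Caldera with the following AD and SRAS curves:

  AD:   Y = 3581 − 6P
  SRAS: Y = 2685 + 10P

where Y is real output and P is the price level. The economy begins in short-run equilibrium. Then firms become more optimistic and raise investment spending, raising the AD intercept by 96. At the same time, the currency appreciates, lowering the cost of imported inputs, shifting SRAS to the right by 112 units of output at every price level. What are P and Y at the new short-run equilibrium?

P = 55, Y = 3347

After both shocks: AD is Y = 3677 − 6P and SRAS is Y = 2797 + 10P.
Setting them equal: 880 = 16P, so P = 55.
Y = 3677 − 6·55 = 3347.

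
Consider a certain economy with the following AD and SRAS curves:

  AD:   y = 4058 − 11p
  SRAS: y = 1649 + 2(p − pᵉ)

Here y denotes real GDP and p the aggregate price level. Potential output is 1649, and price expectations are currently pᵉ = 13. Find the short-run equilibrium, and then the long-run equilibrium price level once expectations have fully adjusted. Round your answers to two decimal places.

Short run: with pᵉ = 13, SRAS is y = 1623 + 2p. Setting AD = SRAS gives 2435 = 13p, so p = 187.31 and y = 4058 − 11p = 1997.62.
Output 1997.62 is above potential 1649, so over time expected prices rise and SRAS shifts left until y returns to 1649.
Long run: y = 1649 on the AD curve gives 1649 = 4058 − 11p, so p = 219.00.

Short run: p = 187.31, y = 1997.62. Long run: p = 219.00.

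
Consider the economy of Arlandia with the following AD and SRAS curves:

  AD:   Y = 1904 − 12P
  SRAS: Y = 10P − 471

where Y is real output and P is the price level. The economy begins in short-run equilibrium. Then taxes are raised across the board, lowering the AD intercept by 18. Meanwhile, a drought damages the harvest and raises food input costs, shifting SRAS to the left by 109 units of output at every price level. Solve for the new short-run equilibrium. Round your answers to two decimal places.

P = 112.09, Y = 540.91

After both shocks: AD is Y = 1886 − 12P and SRAS is Y = 10P − 580.
Setting them equal: 2466 = 22P, so P = 112.09.
Substituting into AD, Y = 540.91.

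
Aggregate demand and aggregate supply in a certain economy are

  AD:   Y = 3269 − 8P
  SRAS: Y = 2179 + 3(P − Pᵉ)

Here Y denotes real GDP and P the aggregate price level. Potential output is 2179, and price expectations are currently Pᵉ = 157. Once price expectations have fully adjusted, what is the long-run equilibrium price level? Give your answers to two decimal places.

Long-run P = 136.25

Short run: with Pᵉ = 157, SRAS is Y = 1708 + 3P. Setting AD = SRAS gives 1561 = 11P, so P = 141.91 and Y = 3269 − 8P = 2133.73.
Output 2133.73 is below potential 2179, so over time expected prices fall and SRAS shifts right until Y returns to 2179.
Long run: Y = 2179 on the AD curve gives 2179 = 3269 − 8P, so P = 136.25.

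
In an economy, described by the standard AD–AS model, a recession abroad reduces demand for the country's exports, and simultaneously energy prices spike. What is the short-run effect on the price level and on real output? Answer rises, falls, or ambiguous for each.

Price level: ambiguous; output: falls

The first event is a negative demand shock: AD shifts left, which by itself pushes P down and Y down.
The second is an adverse supply shock: SRAS shifts left, which by itself pushes P up and Y down.
The two shocks push P in opposite directions, so the effect on P is ambiguous. Both shocks push Y down, so Y falls.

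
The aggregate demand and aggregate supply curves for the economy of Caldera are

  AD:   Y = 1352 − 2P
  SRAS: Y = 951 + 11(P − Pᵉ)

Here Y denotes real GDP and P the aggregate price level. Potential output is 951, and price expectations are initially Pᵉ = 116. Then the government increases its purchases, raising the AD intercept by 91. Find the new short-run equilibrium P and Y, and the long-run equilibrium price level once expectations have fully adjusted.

AD shifts right: new AD is Y = 1443 − 2P. With Pᵉ = 116, SRAS is Y = 11P − 325.
Short run: 1443 − 2P = 11P − 325 gives 1768 = 13P, so P = 136 and Y = 1443 − 2·136 = 1171.
Y = 1171 is above potential 951; expectations adjust and SRAS shifts left until Y = 951.
Long run: on the new AD curve, 951 = 1443 − 2P gives P = 246.

Short run: P = 136, Y = 1171. Long run: P = 246.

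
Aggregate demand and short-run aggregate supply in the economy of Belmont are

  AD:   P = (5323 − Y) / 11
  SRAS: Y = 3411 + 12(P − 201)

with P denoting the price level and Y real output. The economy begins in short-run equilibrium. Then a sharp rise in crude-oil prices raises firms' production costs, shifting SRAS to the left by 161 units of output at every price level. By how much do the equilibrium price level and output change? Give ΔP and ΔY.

ΔP = +7, ΔY = -77

This is a negative supply shock: SRAS shifts left.
New SRAS: Y = 838 + 12P.
Set AD = SRAS: 5323 − 11P = 838 + 12P, so 4485 = 23P and P = 195.
Y = 5323 − 11·195 = 3178.
Initially P = 188, Y = 3255, so ΔP = +7 and ΔY = -77.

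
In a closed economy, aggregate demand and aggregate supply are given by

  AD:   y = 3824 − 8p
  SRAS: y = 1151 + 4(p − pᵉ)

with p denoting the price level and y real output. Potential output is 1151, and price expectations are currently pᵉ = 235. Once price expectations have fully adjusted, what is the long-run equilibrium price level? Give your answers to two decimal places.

Long-run p = 334.13

Short run: with pᵉ = 235, SRAS is y = 211 + 4p. Setting AD = SRAS gives 3613 = 12p, so p = 301.08 and y = 3824 − 8p = 1415.33.
Output 1415.33 is above potential 1151, so over time expected prices rise and SRAS shifts left until y returns to 1151.
Long run: y = 1151 on the AD curve gives 1151 = 3824 − 8p, so p = 334.13.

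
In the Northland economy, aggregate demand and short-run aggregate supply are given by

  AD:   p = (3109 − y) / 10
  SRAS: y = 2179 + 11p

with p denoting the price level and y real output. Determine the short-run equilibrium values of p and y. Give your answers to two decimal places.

Rearrange AD to y = 3109 − 10p.
Set AD = SRAS: 3109 − 10p = 2179 + 11p, so 930 = 21p and p = 44.29.
Substituting into AD, y = 3109 − 10p = 2666.14.

p = 44.29, y = 2666.14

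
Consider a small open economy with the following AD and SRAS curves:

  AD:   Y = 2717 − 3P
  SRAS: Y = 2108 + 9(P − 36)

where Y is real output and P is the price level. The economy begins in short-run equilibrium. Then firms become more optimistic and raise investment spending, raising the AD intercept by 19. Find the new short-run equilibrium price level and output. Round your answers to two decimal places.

This is a positive demand shock: AD shifts right.
New AD: Y = 2736 − 3P.
SRAS can be written Y = 1784 + 9P.
Set AD = SRAS: 2736 − 3P = 1784 + 9P, so 952 = 12P and P = 79.33.
Substituting into AD, Y = 2498.00.

P = 79.33, Y = 2498.00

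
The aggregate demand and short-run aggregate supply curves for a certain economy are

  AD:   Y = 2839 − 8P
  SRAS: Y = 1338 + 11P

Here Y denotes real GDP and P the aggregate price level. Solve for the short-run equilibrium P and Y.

P = 79, Y = 2207

Set AD = SRAS: 2839 − 8P = 1338 + 11P, so 1501 = 19P and P = 79.
Then Y = 2839 − 8·79 = 2207.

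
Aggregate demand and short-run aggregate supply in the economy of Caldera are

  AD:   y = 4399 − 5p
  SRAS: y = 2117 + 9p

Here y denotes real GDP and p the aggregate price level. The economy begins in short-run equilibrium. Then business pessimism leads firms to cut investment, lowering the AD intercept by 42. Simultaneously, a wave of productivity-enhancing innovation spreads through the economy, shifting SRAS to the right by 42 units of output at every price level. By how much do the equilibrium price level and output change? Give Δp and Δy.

Δp = -6, Δy = -12

After both shocks: AD is y = 4357 − 5p and SRAS is y = 2159 + 9p.
Setting them equal: 2198 = 14p, so p = 157.
y = 4357 − 5·157 = 3572.
Initially p = 163, y = 3584, so Δp = -6 and Δy = -12.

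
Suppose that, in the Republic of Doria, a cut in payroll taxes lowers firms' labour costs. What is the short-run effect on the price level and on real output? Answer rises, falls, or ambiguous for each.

Price level: falls; output: rises

This is a favourable supply shock: SRAS shifts right.
Moving along the downward-sloping AD curve, P falls and Y rises.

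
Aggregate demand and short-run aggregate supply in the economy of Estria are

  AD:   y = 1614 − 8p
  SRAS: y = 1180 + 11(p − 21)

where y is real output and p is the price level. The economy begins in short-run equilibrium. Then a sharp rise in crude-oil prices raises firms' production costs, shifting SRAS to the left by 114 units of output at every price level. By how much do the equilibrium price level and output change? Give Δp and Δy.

Δp = +6, Δy = -48

This is a negative supply shock: SRAS shifts left.
New SRAS: y = 835 + 11p.
Set AD = SRAS: 1614 − 8p = 835 + 11p, so 779 = 19p and p = 41.
y = 1614 − 8·41 = 1286.
Initially p = 35, y = 1334, so Δp = +6 and Δy = -48.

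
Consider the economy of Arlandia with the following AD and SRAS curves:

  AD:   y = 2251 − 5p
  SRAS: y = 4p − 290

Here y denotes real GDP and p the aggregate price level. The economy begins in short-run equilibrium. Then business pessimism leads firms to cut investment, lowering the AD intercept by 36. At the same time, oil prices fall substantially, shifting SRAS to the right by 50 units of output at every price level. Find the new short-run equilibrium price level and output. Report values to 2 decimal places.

After both shocks: AD is y = 2215 − 5p and SRAS is y = 4p − 240.
Setting them equal: 2455 = 9p, so p = 272.78.
Substituting into AD, y = 851.11.

p = 272.78, y = 851.11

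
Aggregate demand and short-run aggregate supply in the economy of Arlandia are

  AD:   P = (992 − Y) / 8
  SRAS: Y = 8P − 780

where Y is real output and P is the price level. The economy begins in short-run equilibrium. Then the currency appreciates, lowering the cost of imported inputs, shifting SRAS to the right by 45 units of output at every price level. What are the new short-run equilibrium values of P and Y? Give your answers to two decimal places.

P = 107.94, Y = 128.50

This is a positive supply shock: SRAS shifts right.
New SRAS: Y = 8P − 735.
Set AD = SRAS: 992 − 8P = 8P − 735, so 1727 = 16P and P = 107.94.
Substituting into AD, Y = 128.50.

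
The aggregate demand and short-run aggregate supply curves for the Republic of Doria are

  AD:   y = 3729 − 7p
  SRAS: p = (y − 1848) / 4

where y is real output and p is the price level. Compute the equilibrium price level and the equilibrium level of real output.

p = 171, y = 2532

Rearrange SRAS to y = 1848 + 4p.
Set AD = SRAS: 3729 − 7p = 1848 + 4p, so 1881 = 11p and p = 171.
Then y = 3729 − 7·171 = 2532.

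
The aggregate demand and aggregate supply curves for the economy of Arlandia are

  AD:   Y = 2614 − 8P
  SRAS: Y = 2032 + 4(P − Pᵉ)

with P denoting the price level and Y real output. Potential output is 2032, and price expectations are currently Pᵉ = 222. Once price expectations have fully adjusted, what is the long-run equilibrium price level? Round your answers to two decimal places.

Short run: with Pᵉ = 222, SRAS is Y = 1144 + 4P. Setting AD = SRAS gives 1470 = 12P, so P = 122.50 and Y = 2614 − 8P = 1634.00.
Output 1634.00 is below potential 2032, so over time expected prices fall and SRAS shifts right until Y returns to 2032.
Long run: Y = 2032 on the AD curve gives 2032 = 2614 − 8P, so P = 72.75.

Long-run P = 72.75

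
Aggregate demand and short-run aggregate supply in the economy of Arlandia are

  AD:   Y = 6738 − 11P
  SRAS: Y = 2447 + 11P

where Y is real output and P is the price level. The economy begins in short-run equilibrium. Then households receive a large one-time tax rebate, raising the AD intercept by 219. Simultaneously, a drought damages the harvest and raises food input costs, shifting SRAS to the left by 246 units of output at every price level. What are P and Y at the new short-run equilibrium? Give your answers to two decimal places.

After both shocks: AD is Y = 6957 − 11P and SRAS is Y = 2201 + 11P.
Setting them equal: 4756 = 22P, so P = 216.18.
Substituting into AD, Y = 4579.00.

P = 216.18, Y = 4579.00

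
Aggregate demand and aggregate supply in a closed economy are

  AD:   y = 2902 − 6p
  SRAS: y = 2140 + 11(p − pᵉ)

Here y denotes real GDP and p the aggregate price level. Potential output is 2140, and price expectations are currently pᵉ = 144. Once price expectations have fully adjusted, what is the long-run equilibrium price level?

Long-run p = 127

Short run: with pᵉ = 144, SRAS is y = 556 + 11p. Setting AD = SRAS gives 2346 = 17p, so p = 138 and y = 2902 − 6·138 = 2074.
Output 2074 is below potential 2140, so over time expected prices fall and SRAS shifts right until y returns to 2140.
Long run: y = 2140 on the AD curve gives 2140 = 2902 − 6p, so p = 127.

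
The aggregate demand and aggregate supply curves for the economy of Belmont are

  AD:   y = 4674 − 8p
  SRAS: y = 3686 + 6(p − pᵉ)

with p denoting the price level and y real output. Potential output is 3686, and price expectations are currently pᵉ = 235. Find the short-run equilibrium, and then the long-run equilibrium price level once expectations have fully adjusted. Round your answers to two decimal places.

Short run: with pᵉ = 235, SRAS is y = 2276 + 6p. Setting AD = SRAS gives 2398 = 14p, so p = 171.29 and y = 4674 − 8p = 3303.71.
Output 3303.71 is below potential 3686, so over time expected prices fall and SRAS shifts right until y returns to 3686.
Long run: y = 3686 on the AD curve gives 3686 = 4674 − 8p, so p = 123.50.

Short run: p = 171.29, y = 3303.71. Long run: p = 123.50.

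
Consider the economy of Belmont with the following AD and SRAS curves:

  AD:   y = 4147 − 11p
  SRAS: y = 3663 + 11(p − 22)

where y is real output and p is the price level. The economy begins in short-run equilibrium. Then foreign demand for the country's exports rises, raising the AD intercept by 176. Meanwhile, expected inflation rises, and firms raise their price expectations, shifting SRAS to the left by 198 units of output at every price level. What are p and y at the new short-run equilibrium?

After both shocks: AD is y = 4323 − 11p and SRAS is y = 3223 + 11p.
Setting them equal: 1100 = 22p, so p = 50.
y = 4323 − 11·50 = 3773.

p = 50, y = 3773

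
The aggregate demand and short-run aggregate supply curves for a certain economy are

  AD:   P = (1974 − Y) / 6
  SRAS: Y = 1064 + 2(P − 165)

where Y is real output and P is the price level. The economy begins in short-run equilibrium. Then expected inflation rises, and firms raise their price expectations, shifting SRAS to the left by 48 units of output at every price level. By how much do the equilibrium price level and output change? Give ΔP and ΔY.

This is a negative supply shock: SRAS shifts left.
New SRAS: Y = 686 + 2P.
Set AD = SRAS: 1974 − 6P = 686 + 2P, so 1288 = 8P and P = 161.
Y = 1974 − 6·161 = 1008.
Initially P = 155, Y = 1044, so ΔP = +6 and ΔY = -36.

ΔP = +6, ΔY = -36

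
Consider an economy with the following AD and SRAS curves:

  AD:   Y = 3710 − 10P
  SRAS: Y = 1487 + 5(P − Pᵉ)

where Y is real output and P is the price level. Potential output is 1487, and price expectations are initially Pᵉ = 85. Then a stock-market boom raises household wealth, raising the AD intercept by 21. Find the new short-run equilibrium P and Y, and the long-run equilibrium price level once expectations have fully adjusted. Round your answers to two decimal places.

Short run: P = 177.93, Y = 1951.67. Long run: P = 224.40.

AD shifts right: new AD is Y = 3731 − 10P. With Pᵉ = 85, SRAS is Y = 1062 + 5P.
Short run: 3731 − 10P = 1062 + 5P gives 2669 = 15P, so P = 177.93 and Y = 3731 − 10P = 1951.67.
Y = 1951.67 is above potential 1487; expectations adjust and SRAS shifts left until Y = 1487.
Long run: on the new AD curve, 1487 = 3731 − 10P gives P = 224.40.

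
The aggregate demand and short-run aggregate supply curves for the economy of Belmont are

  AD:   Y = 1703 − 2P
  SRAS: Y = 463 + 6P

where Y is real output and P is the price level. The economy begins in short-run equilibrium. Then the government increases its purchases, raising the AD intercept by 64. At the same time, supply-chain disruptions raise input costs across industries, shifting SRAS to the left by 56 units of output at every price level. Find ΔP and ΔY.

After both shocks: AD is Y = 1767 − 2P and SRAS is Y = 407 + 6P.
Setting them equal: 1360 = 8P, so P = 170.
Y = 1767 − 2·170 = 1427.
Initially P = 155, Y = 1393, so ΔP = +15 and ΔY = +34.

ΔP = +15, ΔY = +34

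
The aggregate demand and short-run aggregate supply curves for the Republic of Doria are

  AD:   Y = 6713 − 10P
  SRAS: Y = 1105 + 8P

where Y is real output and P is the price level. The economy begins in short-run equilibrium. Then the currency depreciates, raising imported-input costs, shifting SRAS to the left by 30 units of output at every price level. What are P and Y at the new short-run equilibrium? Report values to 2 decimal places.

P = 313.22, Y = 3580.78

This is a negative supply shock: SRAS shifts left.
New SRAS: Y = 1075 + 8P.
Set AD = SRAS: 6713 − 10P = 1075 + 8P, so 5638 = 18P and P = 313.22.
Substituting into AD, Y = 3580.78.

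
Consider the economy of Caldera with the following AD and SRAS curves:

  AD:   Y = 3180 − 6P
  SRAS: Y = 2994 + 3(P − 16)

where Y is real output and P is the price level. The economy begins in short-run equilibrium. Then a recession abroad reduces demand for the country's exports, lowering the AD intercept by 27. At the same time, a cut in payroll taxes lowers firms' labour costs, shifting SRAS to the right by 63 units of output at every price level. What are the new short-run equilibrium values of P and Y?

P = 16, Y = 3057

After both shocks: AD is Y = 3153 − 6P and SRAS is Y = 3009 + 3P.
Setting them equal: 144 = 9P, so P = 16.
Y = 3153 − 6·16 = 3057.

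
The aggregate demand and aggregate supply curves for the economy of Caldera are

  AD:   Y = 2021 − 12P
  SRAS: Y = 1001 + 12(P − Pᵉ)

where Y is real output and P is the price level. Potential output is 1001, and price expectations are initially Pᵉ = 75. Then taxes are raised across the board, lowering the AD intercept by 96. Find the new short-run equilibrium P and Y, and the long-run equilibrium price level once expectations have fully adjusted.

AD shifts left: new AD is Y = 1925 − 12P. With Pᵉ = 75, SRAS is Y = 101 + 12P.
Short run: 1925 − 12P = 101 + 12P gives 1824 = 24P, so P = 76 and Y = 1925 − 12·76 = 1013.
Y = 1013 is above potential 1001; expectations adjust and SRAS shifts left until Y = 1001.
Long run: on the new AD curve, 1001 = 1925 − 12P gives P = 77.

Short run: P = 76, Y = 1013. Long run: P = 77.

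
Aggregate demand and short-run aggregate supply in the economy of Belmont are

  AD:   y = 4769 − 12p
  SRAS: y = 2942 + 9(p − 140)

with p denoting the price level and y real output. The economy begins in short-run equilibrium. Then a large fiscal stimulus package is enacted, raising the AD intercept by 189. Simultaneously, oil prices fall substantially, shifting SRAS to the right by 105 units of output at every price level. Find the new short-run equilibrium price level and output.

After both shocks: AD is y = 4958 − 12p and SRAS is y = 1787 + 9p.
Setting them equal: 3171 = 21p, so p = 151.
y = 4958 − 12·151 = 3146.

p = 151, y = 3146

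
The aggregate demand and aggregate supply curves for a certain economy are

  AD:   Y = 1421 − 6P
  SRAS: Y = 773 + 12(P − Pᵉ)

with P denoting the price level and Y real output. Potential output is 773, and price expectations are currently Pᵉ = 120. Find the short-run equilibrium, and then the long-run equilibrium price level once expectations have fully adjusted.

Short run: with Pᵉ = 120, SRAS is Y = 12P − 667. Setting AD = SRAS gives 2088 = 18P, so P = 116 and Y = 1421 − 6·116 = 725.
Output 725 is below potential 773, so over time expected prices fall and SRAS shifts right until Y returns to 773.
Long run: Y = 773 on the AD curve gives 773 = 1421 − 6P, so P = 108.

Short run: P = 116, Y = 725. Long run: P = 108.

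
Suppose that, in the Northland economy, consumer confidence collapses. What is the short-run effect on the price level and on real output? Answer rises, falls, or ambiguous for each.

Price level: falls; output: falls

This is a negative demand shock: AD shifts left.
Moving along the upward-sloping SRAS curve, P falls and Y falls.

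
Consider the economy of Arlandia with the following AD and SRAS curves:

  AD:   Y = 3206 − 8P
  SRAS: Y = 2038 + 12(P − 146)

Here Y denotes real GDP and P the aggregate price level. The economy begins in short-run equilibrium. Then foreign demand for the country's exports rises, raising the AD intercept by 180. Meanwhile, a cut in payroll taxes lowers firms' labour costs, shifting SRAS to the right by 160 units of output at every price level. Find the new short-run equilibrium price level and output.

P = 147, Y = 2210

After both shocks: AD is Y = 3386 − 8P and SRAS is Y = 446 + 12P.
Setting them equal: 2940 = 20P, so P = 147.
Y = 3386 − 8·147 = 2210.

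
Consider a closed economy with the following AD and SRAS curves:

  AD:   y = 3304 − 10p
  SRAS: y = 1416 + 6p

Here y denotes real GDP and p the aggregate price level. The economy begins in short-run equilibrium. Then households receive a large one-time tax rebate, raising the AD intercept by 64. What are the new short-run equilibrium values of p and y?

p = 122, y = 2148

This is a positive demand shock: AD shifts right.
New AD: y = 3368 − 10p.
Set AD = SRAS: 3368 − 10p = 1416 + 6p, so 1952 = 16p and p = 122.
y = 3368 − 10·122 = 2148.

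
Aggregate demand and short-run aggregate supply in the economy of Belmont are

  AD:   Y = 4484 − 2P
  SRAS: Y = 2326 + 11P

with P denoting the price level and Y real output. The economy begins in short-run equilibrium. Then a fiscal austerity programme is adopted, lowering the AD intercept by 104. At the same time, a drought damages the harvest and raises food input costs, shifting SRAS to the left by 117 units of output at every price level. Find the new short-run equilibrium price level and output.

P = 167, Y = 4046

After both shocks: AD is Y = 4380 − 2P and SRAS is Y = 2209 + 11P.
Setting them equal: 2171 = 13P, so P = 167.
Y = 4380 − 2·167 = 4046.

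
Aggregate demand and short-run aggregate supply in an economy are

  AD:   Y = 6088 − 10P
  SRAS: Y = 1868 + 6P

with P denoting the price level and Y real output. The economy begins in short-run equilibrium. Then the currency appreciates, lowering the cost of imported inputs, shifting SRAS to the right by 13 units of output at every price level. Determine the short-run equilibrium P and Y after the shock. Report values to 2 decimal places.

P = 262.94, Y = 3458.63

This is a positive supply shock: SRAS shifts right.
New SRAS: Y = 1881 + 6P.
Set AD = SRAS: 6088 − 10P = 1881 + 6P, so 4207 = 16P and P = 262.94.
Substituting into AD, Y = 3458.63.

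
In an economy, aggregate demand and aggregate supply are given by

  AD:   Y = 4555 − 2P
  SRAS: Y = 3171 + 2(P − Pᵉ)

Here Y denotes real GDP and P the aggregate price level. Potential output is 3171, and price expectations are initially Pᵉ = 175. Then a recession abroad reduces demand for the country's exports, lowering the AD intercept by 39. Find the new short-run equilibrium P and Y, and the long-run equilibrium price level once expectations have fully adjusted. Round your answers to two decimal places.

AD shifts left: new AD is Y = 4516 − 2P. With Pᵉ = 175, SRAS is Y = 2821 + 2P.
Short run: 4516 − 2P = 2821 + 2P gives 1695 = 4P, so P = 423.75 and Y = 4516 − 2P = 3668.50.
Y = 3668.50 is above potential 3171; expectations adjust and SRAS shifts left until Y = 3171.
Long run: on the new AD curve, 3171 = 4516 − 2P gives P = 672.50.

Short run: P = 423.75, Y = 3668.50. Long run: P = 672.50.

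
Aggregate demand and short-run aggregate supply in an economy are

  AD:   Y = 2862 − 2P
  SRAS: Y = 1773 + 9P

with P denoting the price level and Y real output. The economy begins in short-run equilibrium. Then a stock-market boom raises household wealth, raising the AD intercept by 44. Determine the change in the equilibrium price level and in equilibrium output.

ΔP = +4, ΔY = +36

This is a positive demand shock: AD shifts right.
New AD: Y = 2906 − 2P.
Set AD = SRAS: 2906 − 2P = 1773 + 9P, so 1133 = 11P and P = 103.
Y = 2906 − 2·103 = 2700.
Initially P = 99, Y = 2664, so ΔP = +4 and ΔY = +36.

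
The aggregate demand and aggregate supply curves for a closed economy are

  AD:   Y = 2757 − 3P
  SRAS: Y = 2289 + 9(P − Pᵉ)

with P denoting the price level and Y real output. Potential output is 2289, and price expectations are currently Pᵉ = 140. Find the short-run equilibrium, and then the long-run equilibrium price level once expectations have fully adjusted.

Short run: with Pᵉ = 140, SRAS is Y = 1029 + 9P. Setting AD = SRAS gives 1728 = 12P, so P = 144 and Y = 2757 − 3·144 = 2325.
Output 2325 is above potential 2289, so over time expected prices rise and SRAS shifts left until Y returns to 2289.
Long run: Y = 2289 on the AD curve gives 2289 = 2757 − 3P, so P = 156.

Short run: P = 144, Y = 2325. Long run: P = 156.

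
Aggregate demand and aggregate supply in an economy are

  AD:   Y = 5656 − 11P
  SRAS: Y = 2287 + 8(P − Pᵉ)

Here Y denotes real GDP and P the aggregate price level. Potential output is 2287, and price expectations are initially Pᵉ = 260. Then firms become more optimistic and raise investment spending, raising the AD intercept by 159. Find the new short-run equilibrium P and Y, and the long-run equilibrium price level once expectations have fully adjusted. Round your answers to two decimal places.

Short run: P = 295.16, Y = 2568.26. Long run: P = 320.73.

AD shifts right: new AD is Y = 5815 − 11P. With Pᵉ = 260, SRAS is Y = 207 + 8P.
Short run: 5815 − 11P = 207 + 8P gives 5608 = 19P, so P = 295.16 and Y = 5815 − 11P = 2568.26.
Y = 2568.26 is above potential 2287; expectations adjust and SRAS shifts left until Y = 2287.
Long run: on the new AD curve, 2287 = 5815 − 11P gives P = 320.73.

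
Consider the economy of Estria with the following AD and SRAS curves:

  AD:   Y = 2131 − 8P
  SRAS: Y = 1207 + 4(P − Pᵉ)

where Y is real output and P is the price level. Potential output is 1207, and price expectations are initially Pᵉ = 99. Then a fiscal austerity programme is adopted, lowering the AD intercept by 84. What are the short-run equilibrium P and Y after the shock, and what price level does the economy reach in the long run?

AD shifts left: new AD is Y = 2047 − 8P. With Pᵉ = 99, SRAS is Y = 811 + 4P.
Short run: 2047 − 8P = 811 + 4P gives 1236 = 12P, so P = 103 and Y = 2047 − 8·103 = 1223.
Y = 1223 is above potential 1207; expectations adjust and SRAS shifts left until Y = 1207.
Long run: on the new AD curve, 1207 = 2047 − 8P gives P = 105.

Short run: P = 103, Y = 1223. Long run: P = 105.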